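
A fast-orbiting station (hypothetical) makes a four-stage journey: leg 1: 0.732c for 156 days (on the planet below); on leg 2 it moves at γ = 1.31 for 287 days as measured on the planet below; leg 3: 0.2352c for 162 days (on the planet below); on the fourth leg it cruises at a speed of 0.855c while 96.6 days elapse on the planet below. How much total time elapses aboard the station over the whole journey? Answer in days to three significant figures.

Leg 1: γ = 1/√(1 − 0.732²) = 1/√0.4642 = 1.468; τ_1 = 156/1.468 = 106.3 days.
Leg 2: γ = 1.31; τ_2 = 287/1.310 = 219.1 days.
Leg 3: γ = 1/√(1 − 0.2352²) = 1/√0.9447 = 1.029; τ_3 = 162/1.029 = 157.5 days.
Leg 4: γ = 1/√(1 − 0.855²) = 1/√0.2690 = 1.928; τ_4 = 96.6/1.928 = 50.10 days.
Total: 106.3 + 219.1 + 157.5 + 50.10 days.

τ = 533 days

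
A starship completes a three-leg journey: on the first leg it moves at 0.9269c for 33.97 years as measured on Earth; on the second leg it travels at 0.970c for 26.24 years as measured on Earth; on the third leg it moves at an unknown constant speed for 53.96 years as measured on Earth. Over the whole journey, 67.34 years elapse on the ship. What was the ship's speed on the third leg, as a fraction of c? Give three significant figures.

Leg 1: γ = 1/√(1 − 0.9269²) = 1/√0.1409 = 2.664; τ_1 = 33.97/2.664 = 12.75 years.
Leg 2: γ = 1/√(1 − 0.970²) = 1/√0.05910 = 4.113; τ_2 = 26.24/4.113 = 6.379 years.
Leg 3: speed unknown; τ_3 = 53.96/γ_3.
Total proper time: 12.75 + 6.379 + τ_3 = 67.34, so τ_3 = 67.34 − 19.13 = 48.21 years.
γ_3 = 53.96/48.21 = 1.119; β = √(1 − 1/γ²) = √0.2017.

β = 0.449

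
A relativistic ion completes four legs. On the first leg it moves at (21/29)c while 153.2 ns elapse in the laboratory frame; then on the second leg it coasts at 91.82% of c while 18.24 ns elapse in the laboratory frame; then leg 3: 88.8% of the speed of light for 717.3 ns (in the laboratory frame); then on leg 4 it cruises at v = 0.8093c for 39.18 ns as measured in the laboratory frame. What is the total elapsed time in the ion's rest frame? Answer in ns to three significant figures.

τ = 466 ns

Leg 1: γ = 1/√(1 − (21/29)²) = 29/20 = 1.450; τ_1 = 153.2/1.450 = 105.7 ns.
Leg 2: β = 0.9182; γ = 1/√(1 − 0.9182²) = 1/√0.1569 = 2.525; τ_2 = 18.24/2.525 = 7.225 ns.
Leg 3: β = 0.888; γ = 1/√(1 − 0.888²) = 1/√0.2115 = 2.175; τ_3 = 717.3/2.175 = 329.8 ns.
Leg 4: γ = 1/√(1 − 0.8093²) = 1/√0.3450 = 1.702; τ_4 = 39.18/1.702 = 23.01 ns.
Total: 105.7 + 7.225 + 329.8 + 23.01 ns.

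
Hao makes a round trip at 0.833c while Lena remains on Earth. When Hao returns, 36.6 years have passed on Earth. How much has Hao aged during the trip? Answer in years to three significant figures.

τ = 20.2 years

γ = 1/√(1 − 0.833²) = 1/√0.3061 = 1.807
Hao's clock measures proper time along the trip: τ = Δt/γ = 36.6/1.807 years.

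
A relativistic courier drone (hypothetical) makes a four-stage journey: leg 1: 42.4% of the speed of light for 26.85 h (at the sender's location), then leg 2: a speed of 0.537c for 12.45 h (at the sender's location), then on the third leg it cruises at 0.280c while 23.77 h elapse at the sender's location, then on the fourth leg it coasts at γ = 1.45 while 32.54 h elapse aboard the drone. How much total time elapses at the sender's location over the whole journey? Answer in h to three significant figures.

Leg 1: 26.85 h is already measured at the sender's location.
Leg 2: 12.45 h is already measured at the sender's location.
Leg 3: 23.77 h is already measured at the sender's location.
Leg 4: γ = 1.45; Δt_4 = 1.450 × 32.54 = 47.18 h.
Total: 26.85 + 12.45 + 23.77 + 47.18 h.

Δt = 110 h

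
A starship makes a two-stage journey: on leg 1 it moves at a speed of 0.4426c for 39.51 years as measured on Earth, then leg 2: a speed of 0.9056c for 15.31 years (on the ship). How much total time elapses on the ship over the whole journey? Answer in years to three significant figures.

τ = 50.7 years

Leg 1: γ = 1/√(1 − 0.4426²) = 1/√0.8041 = 1.115; τ_1 = 39.51/1.115 = 35.43 years.
Leg 2: 15.31 years is already measured on the ship.
Total: 35.43 + 15.31 years.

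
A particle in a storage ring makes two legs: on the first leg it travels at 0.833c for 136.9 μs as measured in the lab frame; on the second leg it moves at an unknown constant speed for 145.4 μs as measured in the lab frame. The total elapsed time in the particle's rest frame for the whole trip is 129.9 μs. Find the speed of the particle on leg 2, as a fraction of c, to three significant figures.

Leg 1: γ = 1/√(1 − 0.833²) = 1/√0.3061 = 1.807; τ_1 = 136.9/1.807 = 75.74 μs.
Leg 2: speed unknown; τ_2 = 145.4/γ_2.
Total proper time: 75.74 + τ_2 = 129.9, so τ_2 = 129.9 − 75.74 = 54.16 μs.
γ_2 = 145.4/54.16 = 2.685; β = √(1 − 1/γ²) = √0.8613.

β = 0.928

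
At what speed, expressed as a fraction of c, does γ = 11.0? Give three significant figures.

β = 0.996

β = √(1 − 1/γ²) = √(1 − 1/11.0²) = √(1 − 0.008264) = √0.9917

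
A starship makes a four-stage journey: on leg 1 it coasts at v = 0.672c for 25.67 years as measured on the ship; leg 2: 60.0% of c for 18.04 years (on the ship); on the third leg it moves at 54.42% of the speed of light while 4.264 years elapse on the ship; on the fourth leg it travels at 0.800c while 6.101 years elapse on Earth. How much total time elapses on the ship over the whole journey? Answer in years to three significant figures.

Leg 1: 25.67 years is already measured on the ship.
Leg 2: 18.04 years is already measured on the ship.
Leg 3: 4.264 years is already measured on the ship.
Leg 4: γ = 1/√(1 − 0.800²) = 5/3 ≈ 1.667; τ_4 = 6.101/1.667 = 3.661 years.
Total: 25.67 + 18.04 + 4.264 + 3.661 years.

τ = 51.6 years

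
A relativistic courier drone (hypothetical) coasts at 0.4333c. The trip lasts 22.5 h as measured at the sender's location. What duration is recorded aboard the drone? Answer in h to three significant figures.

τ = 20.3 h

γ = 1/√(1 − 0.4333²) = 1/√0.8123 = 1.110
The interval measured at the sender's location is the dilated one; the clock aboard the drone measures the proper time τ = Δt/γ = 22.5/1.110 h.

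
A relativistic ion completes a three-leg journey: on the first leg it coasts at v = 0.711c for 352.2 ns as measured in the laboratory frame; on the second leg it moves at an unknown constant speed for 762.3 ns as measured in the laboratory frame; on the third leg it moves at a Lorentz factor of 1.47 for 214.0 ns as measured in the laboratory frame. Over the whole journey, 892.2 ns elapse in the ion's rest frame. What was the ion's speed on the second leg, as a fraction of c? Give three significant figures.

β = 0.756

Leg 1: γ = 1/√(1 − 0.711²) = 1/√0.4945 = 1.422; τ_1 = 352.2/1.422 = 247.7 ns.
Leg 2: speed unknown; τ_2 = 762.3/γ_2.
Leg 3: γ = 1.47; τ_3 = 214.0/1.470 = 145.6 ns.
Total proper time: 247.7 + τ_2 + 145.6 = 892.2, so τ_2 = 892.2 − 393.2 = 499.0 ns.
γ_2 = 762.3/499.0 = 1.528; β = √(1 − 1/γ²) = √0.5716.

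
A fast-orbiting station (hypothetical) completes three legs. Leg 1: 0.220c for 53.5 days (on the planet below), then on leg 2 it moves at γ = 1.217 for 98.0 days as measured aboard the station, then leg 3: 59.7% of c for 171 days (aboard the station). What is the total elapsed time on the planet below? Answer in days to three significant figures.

Δt = 386 days

Leg 1: 53.5 days is already measured on the planet below.
Leg 2: γ = 1.217; Δt_2 = 1.217 × 98.0 = 119.3 days.
Leg 3: β = 0.597; γ = 1/√(1 − 0.597²) = 1/√0.6436 = 1.247; Δt_3 = 1.247 × 171 = 213.2 days.
Total: 53.50 + 119.3 + 213.2 days.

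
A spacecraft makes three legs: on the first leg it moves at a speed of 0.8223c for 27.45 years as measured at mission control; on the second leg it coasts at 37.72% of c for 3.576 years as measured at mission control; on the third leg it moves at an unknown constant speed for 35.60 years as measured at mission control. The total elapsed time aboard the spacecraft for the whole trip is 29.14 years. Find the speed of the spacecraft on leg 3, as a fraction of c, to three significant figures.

Leg 1: γ = 1/√(1 − 0.8223²) = 1/√0.3238 = 1.757; τ_1 = 27.45/1.757 = 15.62 years.
Leg 2: β = 0.3772; γ = 1/√(1 − 0.3772²) = 1/√0.8577 = 1.080; τ_2 = 3.576/1.080 = 3.312 years.
Leg 3: speed unknown; τ_3 = 35.60/γ_3.
Total proper time: 15.62 + 3.312 + τ_3 = 29.14, so τ_3 = 29.14 − 18.93 = 10.21 years.
γ_3 = 35.60/10.21 = 3.488; β = √(1 − 1/γ²) = √0.9178.

β = 0.958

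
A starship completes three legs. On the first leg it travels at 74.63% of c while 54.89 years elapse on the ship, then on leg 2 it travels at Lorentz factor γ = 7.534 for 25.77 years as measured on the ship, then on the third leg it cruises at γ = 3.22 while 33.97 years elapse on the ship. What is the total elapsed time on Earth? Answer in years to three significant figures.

Δt = 386 years

Leg 1: β = 0.7463; γ = 1/√(1 − 0.7463²) = 1/√0.4430 = 1.502; Δt_1 = 1.502 × 54.89 = 82.47 years.
Leg 2: γ = 7.534; Δt_2 = 7.534 × 25.77 = 194.2 years.
Leg 3: γ = 3.22; Δt_3 = 3.220 × 33.97 = 109.4 years.
Total: 82.47 + 194.2 + 109.4 years.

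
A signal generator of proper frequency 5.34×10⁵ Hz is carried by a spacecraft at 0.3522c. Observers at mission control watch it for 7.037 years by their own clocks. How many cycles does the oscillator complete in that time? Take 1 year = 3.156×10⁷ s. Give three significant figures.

N = 1.11×10¹⁴

γ = 1/√(1 − 0.3522²) = 1/√0.8760 = 1.068
During 7.037 years of lab time, the oscillator's proper time advances by τ = Δt/γ = 7.037/1.068 = 6.586 years = 2.079×10⁸ s.
N = f × τ = 5.34×10⁵ × 2.079×10⁸ = 1.110×10¹⁴.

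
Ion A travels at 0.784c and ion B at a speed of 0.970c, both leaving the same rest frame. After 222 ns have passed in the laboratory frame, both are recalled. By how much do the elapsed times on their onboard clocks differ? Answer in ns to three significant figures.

|τ_A − τ_B| = 83.8 ns

A: γ = 1/√(1 − 0.784²) = 1/√0.3853 = 1.611; τ_A = 222/1.611 = 137.8 ns.
B: γ = 1/√(1 − 0.970²) = 1/√0.05910 = 4.113; τ_B = 222/4.113 = 53.97 ns.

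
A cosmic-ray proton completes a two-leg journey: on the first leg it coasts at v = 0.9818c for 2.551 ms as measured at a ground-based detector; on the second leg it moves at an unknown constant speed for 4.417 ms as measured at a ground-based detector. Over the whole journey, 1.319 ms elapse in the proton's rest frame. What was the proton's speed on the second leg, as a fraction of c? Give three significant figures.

Leg 1: γ = 1/√(1 − 0.9818²) = 1/√0.03607 = 5.265; τ_1 = 2.551/5.265 = 0.4845 ms.
Leg 2: speed unknown; τ_2 = 4.417/γ_2.
Total proper time: 0.4845 + τ_2 = 1.319, so τ_2 = 1.319 − 0.4845 = 0.8345 ms.
γ_2 = 4.417/0.8345 = 5.293; β = √(1 − 1/γ²) = √0.9643.

β = 0.982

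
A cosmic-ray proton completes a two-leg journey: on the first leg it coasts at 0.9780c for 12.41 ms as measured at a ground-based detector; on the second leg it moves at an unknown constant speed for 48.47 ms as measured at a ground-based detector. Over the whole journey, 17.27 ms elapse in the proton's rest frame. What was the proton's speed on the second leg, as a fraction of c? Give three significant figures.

β = 0.953

Leg 1: γ = 1/√(1 − 0.9780²) = 1/√0.04352 = 4.794; τ_1 = 12.41/4.794 = 2.589 ms.
Leg 2: speed unknown; τ_2 = 48.47/γ_2.
Total proper time: 2.589 + τ_2 = 17.27, so τ_2 = 17.27 − 2.589 = 14.68 ms.
γ_2 = 48.47/14.68 = 3.301; β = √(1 − 1/γ²) = √0.9083.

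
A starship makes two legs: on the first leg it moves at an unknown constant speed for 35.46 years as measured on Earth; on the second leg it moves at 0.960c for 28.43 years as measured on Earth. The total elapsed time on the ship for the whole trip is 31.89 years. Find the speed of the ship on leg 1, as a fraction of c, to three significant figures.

Leg 1: speed unknown; τ_1 = 35.46/γ_1.
Leg 2: γ = 1/√(1 − 0.960²) = 25/7 ≈ 3.571; τ_2 = 28.43/3.571 = 7.960 years.
Total proper time: τ_1 + 7.960 = 31.89, so τ_1 = 31.89 − 7.960 = 23.93 years.
γ_1 = 35.46/23.93 = 1.482; β = √(1 − 1/γ²) = √0.5446.

β = 0.738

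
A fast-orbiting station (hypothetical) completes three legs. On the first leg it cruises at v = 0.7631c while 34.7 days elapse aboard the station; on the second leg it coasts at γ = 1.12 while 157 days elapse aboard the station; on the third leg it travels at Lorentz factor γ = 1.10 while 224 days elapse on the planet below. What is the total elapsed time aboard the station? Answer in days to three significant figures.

τ = 395 days

Leg 1: 34.7 days is already measured aboard the station.
Leg 2: 157 days is already measured aboard the station.
Leg 3: γ = 1.10; τ_3 = 224/1.100 = 203.6 days.
Total: 34.70 + 157.0 + 203.6 days.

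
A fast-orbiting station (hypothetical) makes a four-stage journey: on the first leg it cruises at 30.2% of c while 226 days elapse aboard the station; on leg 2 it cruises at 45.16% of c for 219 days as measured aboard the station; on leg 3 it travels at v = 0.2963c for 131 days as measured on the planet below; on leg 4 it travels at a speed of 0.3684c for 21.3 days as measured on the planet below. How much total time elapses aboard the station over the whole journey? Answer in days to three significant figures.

τ = 590 days

Leg 1: 226 days is already measured aboard the station.
Leg 2: 219 days is already measured aboard the station.
Leg 3: γ = 1/√(1 − 0.2963²) = 1/√0.9122 = 1.047; τ_3 = 131/1.047 = 125.1 days.
Leg 4: γ = 1/√(1 − 0.3684²) = 1/√0.8643 = 1.076; τ_4 = 21.3/1.076 = 19.80 days.
Total: 226.0 + 219.0 + 125.1 + 19.80 days.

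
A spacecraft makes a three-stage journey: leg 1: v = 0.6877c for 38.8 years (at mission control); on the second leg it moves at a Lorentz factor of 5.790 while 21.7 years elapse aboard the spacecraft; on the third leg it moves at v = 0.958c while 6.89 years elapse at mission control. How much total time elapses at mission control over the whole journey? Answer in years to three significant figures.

Δt = 171 years

Leg 1: 38.8 years is already measured at mission control.
Leg 2: γ = 5.790; Δt_2 = 5.790 × 21.7 = 125.6 years.
Leg 3: 6.89 years is already measured at mission control.
Total: 38.80 + 125.6 + 6.890 years.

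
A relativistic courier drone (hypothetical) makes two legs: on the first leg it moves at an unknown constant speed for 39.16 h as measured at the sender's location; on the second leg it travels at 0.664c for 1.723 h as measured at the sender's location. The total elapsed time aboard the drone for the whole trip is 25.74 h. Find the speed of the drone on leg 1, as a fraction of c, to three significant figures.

Leg 1: speed unknown; τ_1 = 39.16/γ_1.
Leg 2: γ = 1/√(1 − 0.664²) = 1/√0.5591 = 1.337; τ_2 = 1.723/1.337 = 1.288 h.
Total proper time: τ_1 + 1.288 = 25.74, so τ_1 = 25.74 − 1.288 = 24.45 h.
γ_1 = 39.16/24.45 = 1.602; β = √(1 − 1/γ²) = √0.6101.

β = 0.781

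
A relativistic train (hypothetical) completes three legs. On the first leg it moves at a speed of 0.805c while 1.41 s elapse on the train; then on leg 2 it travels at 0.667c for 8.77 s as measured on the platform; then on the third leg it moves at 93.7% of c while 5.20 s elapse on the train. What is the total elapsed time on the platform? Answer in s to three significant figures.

Δt = 26.0 s

Leg 1: γ = 1/√(1 − 0.805²) = 1/√0.3520 = 1.686; Δt_1 = 1.686 × 1.41 = 2.377 s.
Leg 2: 8.77 s is already measured on the platform.
Leg 3: β = 0.937; γ = 1/√(1 − 0.937²) = 1/√0.1220 = 2.863; Δt_3 = 2.863 × 5.20 = 14.89 s.
Total: 2.377 + 8.770 + 14.89 s.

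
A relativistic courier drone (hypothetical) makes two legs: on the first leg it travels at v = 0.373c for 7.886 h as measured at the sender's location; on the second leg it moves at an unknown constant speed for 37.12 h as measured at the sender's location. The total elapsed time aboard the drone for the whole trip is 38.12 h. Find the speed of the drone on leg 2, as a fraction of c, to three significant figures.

Leg 1: γ = 1/√(1 − 0.373²) = 1/√0.8609 = 1.078; τ_1 = 7.886/1.078 = 7.317 h.
Leg 2: speed unknown; τ_2 = 37.12/γ_2.
Total proper time: 7.317 + τ_2 = 38.12, so τ_2 = 38.12 − 7.317 = 30.80 h.
γ_2 = 37.12/30.80 = 1.205; β = √(1 − 1/γ²) = √0.3114.

β = 0.558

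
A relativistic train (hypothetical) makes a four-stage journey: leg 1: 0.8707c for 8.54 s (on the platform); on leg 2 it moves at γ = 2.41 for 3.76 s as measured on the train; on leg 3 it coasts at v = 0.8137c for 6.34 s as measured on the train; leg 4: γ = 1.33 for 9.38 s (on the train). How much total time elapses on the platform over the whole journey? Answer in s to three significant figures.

Leg 1: 8.54 s is already measured on the platform.
Leg 2: γ = 2.41; Δt_2 = 2.410 × 3.76 = 9.062 s.
Leg 3: γ = 1/√(1 − 0.8137²) = 1/√0.3379 = 1.720; Δt_3 = 1.720 × 6.34 = 10.91 s.
Leg 4: γ = 1.33; Δt_4 = 1.330 × 9.38 = 12.48 s.
Total: 8.540 + 9.062 + 10.91 + 12.48 s.

Δt = 41.0 s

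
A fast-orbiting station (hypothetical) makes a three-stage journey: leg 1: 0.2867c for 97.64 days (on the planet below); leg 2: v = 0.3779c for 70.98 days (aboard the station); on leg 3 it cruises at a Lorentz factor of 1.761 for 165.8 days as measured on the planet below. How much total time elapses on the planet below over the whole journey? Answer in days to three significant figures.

Leg 1: 97.64 days is already measured on the planet below.
Leg 2: γ = 1/√(1 − 0.3779²) = 1/√0.8572 = 1.080; Δt_2 = 1.080 × 70.98 = 76.66 days.
Leg 3: 165.8 days is already measured on the planet below.
Total: 97.64 + 76.66 + 165.8 days.

Δt = 340 days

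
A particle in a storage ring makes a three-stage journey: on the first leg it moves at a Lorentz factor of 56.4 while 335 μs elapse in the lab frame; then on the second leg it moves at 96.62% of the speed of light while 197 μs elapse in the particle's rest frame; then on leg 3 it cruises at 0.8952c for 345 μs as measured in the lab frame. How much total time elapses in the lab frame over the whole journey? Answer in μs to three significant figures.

Leg 1: 335 μs is already measured in the lab frame.
Leg 2: β = 0.9662; γ = 1/√(1 − 0.9662²) = 1/√0.06646 = 3.879; Δt_2 = 3.879 × 197 = 764.2 μs.
Leg 3: 345 μs is already measured in the lab frame.
Total: 335.0 + 764.2 + 345.0 μs.

Δt = 1440 μs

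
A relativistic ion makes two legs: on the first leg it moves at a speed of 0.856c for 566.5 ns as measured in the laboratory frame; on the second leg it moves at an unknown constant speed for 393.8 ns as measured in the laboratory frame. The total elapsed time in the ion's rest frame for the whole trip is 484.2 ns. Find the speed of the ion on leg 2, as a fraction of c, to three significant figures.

Leg 1: γ = 1/√(1 − 0.856²) = 1/√0.2673 = 1.934; τ_1 = 566.5/1.934 = 292.9 ns.
Leg 2: speed unknown; τ_2 = 393.8/γ_2.
Total proper time: 292.9 + τ_2 = 484.2, so τ_2 = 484.2 − 292.9 = 191.3 ns.
γ_2 = 393.8/191.3 = 2.058; β = √(1 − 1/γ²) = √0.7639.

β = 0.874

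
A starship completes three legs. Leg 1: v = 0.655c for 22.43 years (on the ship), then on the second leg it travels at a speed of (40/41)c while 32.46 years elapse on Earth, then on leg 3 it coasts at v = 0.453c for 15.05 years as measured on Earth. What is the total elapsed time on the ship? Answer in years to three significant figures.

Leg 1: 22.43 years is already measured on the ship.
Leg 2: γ = 1/√(1 − (40/41)²) = 41/9 ≈ 4.556; τ_2 = 32.46/4.556 = 7.125 years.
Leg 3: γ = 1/√(1 − 0.453²) = 1/√0.7948 = 1.122; τ_3 = 15.05/1.122 = 13.42 years.
Total: 22.43 + 7.125 + 13.42 years.

τ = 43.0 years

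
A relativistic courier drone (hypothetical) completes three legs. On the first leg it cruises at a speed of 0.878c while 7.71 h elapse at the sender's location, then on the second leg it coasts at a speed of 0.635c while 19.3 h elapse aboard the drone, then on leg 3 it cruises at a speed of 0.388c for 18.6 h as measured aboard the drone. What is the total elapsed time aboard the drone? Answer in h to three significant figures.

Leg 1: γ = 1/√(1 − 0.878²) = 1/√0.2291 = 2.089; τ_1 = 7.71/2.089 = 3.690 h.
Leg 2: 19.3 h is already measured aboard the drone.
Leg 3: 18.6 h is already measured aboard the drone.
Total: 3.690 + 19.30 + 18.60 h.

τ = 41.6 h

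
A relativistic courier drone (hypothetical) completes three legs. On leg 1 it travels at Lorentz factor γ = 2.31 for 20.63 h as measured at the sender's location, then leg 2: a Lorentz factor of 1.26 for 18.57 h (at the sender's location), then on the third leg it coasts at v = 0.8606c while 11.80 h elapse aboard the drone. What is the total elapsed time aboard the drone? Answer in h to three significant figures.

τ = 35.5 h

Leg 1: γ = 2.31; τ_1 = 20.63/2.310 = 8.931 h.
Leg 2: γ = 1.26; τ_2 = 18.57/1.260 = 14.74 h.
Leg 3: 11.80 h is already measured aboard the drone.
Total: 8.931 + 14.74 + 11.80 h.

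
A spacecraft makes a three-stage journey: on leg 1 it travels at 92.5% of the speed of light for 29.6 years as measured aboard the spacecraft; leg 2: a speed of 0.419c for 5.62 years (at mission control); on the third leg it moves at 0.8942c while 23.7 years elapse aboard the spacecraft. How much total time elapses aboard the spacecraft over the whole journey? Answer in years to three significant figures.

τ = 58.4 years

Leg 1: 29.6 years is already measured aboard the spacecraft.
Leg 2: γ = 1/√(1 − 0.419²) = 1/√0.8244 = 1.101; τ_2 = 5.62/1.101 = 5.103 years.
Leg 3: 23.7 years is already measured aboard the spacecraft.
Total: 29.60 + 5.103 + 23.70 years.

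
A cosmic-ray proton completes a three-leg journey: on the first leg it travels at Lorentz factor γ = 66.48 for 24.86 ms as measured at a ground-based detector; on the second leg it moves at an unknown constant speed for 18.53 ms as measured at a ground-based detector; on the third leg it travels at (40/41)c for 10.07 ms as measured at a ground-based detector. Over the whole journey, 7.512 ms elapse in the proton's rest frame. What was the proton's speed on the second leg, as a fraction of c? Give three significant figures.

Leg 1: γ = 66.48; τ_1 = 24.86/66.48 = 0.3739 ms.
Leg 2: speed unknown; τ_2 = 18.53/γ_2.
Leg 3: γ = 1/√(1 − (40/41)²) = 41/9 ≈ 4.556; τ_3 = 10.07/4.556 = 2.210 ms.
Total proper time: 0.3739 + τ_2 + 2.210 = 7.512, so τ_2 = 7.512 − 2.584 = 4.928 ms.
γ_2 = 18.53/4.928 = 3.760; β = √(1 − 1/γ²) = √0.9293.

β = 0.964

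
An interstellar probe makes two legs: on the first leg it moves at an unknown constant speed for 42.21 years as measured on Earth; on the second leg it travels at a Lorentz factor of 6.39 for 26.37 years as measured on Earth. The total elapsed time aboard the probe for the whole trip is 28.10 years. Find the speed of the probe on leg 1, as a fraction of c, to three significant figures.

Leg 1: speed unknown; τ_1 = 42.21/γ_1.
Leg 2: γ = 6.39; τ_2 = 26.37/6.390 = 4.127 years.
Total proper time: τ_1 + 4.127 = 28.10, so τ_1 = 28.10 − 4.127 = 23.97 years.
γ_1 = 42.21/23.97 = 1.761; β = √(1 − 1/γ²) = √0.6774.

β = 0.823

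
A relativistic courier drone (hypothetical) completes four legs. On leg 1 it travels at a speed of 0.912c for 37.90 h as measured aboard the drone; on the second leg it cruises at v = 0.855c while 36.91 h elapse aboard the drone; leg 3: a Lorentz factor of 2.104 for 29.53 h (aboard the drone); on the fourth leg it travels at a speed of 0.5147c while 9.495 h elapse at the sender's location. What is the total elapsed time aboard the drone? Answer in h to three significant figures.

Leg 1: 37.90 h is already measured aboard the drone.
Leg 2: 36.91 h is already measured aboard the drone.
Leg 3: 29.53 h is already measured aboard the drone.
Leg 4: γ = 1/√(1 − 0.5147²) = 1/√0.7351 = 1.166; τ_4 = 9.495/1.166 = 8.141 h.
Total: 37.90 + 36.91 + 29.53 + 8.141 h.

τ = 112 h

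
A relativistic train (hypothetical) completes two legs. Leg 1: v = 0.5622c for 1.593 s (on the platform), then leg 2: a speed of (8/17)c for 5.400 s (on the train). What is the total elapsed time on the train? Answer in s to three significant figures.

τ = 6.72 s

Leg 1: γ = 1/√(1 − 0.5622²) = 1/√0.6839 = 1.209; τ_1 = 1.593/1.209 = 1.317 s.
Leg 2: 5.400 s is already measured on the train.
Total: 1.317 + 5.400 s.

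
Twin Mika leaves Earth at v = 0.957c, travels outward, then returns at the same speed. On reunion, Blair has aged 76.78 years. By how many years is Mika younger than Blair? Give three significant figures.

γ = 1/√(1 − 0.957²) = 1/√0.08415 = 3.447
Mika's elapsed proper time: τ = 76.78/3.447 = 22.27 years.
Age gap = Δt − τ = 76.78 − 22.27 years.

Δt − τ = 54.5 years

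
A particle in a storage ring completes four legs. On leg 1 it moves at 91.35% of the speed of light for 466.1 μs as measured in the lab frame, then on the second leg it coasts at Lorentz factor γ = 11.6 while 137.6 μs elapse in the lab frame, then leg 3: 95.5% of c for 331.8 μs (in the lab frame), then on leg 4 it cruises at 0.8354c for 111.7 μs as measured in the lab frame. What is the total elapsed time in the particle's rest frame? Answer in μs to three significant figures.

Leg 1: β = 0.9135; γ = 1/√(1 − 0.9135²) = 1/√0.1655 = 2.458; τ_1 = 466.1/2.458 = 189.6 μs.
Leg 2: γ = 11.6; τ_2 = 137.6/11.60 = 11.86 μs.
Leg 3: β = 0.955; γ = 1/√(1 − 0.955²) = 1/√0.08798 = 3.371; τ_3 = 331.8/3.371 = 98.41 μs.
Leg 4: γ = 1/√(1 − 0.8354²) = 1/√0.3021 = 1.819; τ_4 = 111.7/1.819 = 61.40 μs.
Total: 189.6 + 11.86 + 98.41 + 61.40 μs.

τ = 361 μs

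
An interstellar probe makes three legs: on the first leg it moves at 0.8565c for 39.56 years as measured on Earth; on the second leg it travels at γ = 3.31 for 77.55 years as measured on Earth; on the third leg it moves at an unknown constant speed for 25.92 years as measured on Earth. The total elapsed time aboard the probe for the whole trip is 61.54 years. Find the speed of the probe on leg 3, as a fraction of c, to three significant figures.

Leg 1: γ = 1/√(1 − 0.8565²) = 1/√0.2664 = 1.937; τ_1 = 39.56/1.937 = 20.42 years.
Leg 2: γ = 3.31; τ_2 = 77.55/3.310 = 23.43 years.
Leg 3: speed unknown; τ_3 = 25.92/γ_3.
Total proper time: 20.42 + 23.43 + τ_3 = 61.54, so τ_3 = 61.54 − 43.85 = 17.69 years.
γ_3 = 25.92/17.69 = 1.465; β = √(1 − 1/γ²) = √0.5341.

β = 0.731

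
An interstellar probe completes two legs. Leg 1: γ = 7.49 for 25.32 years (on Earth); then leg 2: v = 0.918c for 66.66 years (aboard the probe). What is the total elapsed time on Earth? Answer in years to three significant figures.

Δt = 193 years

Leg 1: 25.32 years is already measured on Earth.
Leg 2: γ = 1/√(1 − 0.918²) = 1/√0.1573 = 2.522; Δt_2 = 2.522 × 66.66 = 168.1 years.
Total: 25.32 + 168.1 years.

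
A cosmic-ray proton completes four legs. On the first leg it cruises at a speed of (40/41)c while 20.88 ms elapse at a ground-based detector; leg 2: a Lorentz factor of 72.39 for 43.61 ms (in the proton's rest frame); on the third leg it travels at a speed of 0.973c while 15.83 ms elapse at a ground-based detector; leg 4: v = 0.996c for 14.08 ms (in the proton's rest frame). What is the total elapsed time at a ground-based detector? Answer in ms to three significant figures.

Leg 1: 20.88 ms is already measured at a ground-based detector.
Leg 2: γ = 72.39; Δt_2 = 72.39 × 43.61 = 3157 ms.
Leg 3: 15.83 ms is already measured at a ground-based detector.
Leg 4: γ = 1/√(1 − 0.996²) = 1/√0.007984 = 11.19; Δt_4 = 11.19 × 14.08 = 157.6 ms.
Total: 20.88 + 3157 + 15.83 + 157.6 ms.

Δt = 3350 ms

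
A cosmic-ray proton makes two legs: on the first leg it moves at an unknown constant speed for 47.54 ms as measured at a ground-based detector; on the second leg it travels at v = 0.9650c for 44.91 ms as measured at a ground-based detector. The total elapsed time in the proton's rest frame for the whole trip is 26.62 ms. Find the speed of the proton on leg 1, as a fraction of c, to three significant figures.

Leg 1: speed unknown; τ_1 = 47.54/γ_1.
Leg 2: γ = 1/√(1 − 0.9650²) = 1/√0.06878 = 3.813; τ_2 = 44.91/3.813 = 11.78 ms.
Total proper time: τ_1 + 11.78 = 26.62, so τ_1 = 26.62 − 11.78 = 14.84 ms.
γ_1 = 47.54/14.84 = 3.203; β = √(1 − 1/γ²) = √0.9025.

β = 0.950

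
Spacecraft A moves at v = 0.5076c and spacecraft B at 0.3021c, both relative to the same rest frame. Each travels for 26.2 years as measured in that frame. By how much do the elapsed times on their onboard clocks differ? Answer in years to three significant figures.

A: γ = 1/√(1 − 0.5076²) = 1/√0.7423 = 1.161; τ_A = 26.2/1.161 = 22.57 years.
B: γ = 1/√(1 − 0.3021²) = 1/√0.9087 = 1.049; τ_B = 26.2/1.049 = 24.98 years.

|τ_A − τ_B| = 2.40 years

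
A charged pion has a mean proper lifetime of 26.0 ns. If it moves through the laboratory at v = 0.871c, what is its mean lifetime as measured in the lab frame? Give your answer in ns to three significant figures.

Δt = 52.9 ns

γ = 1/√(1 − 0.871²) = 1/√0.2414 = 2.035
The rest-frame lifetime is the proper time; the lab measures the dilated interval Δt = γτ₀ = 2.035 × 26.0 ns.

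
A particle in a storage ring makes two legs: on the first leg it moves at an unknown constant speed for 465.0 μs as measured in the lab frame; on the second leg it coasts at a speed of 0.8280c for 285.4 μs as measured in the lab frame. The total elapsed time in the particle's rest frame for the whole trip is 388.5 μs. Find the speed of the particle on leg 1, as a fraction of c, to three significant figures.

β = 0.871

Leg 1: speed unknown; τ_1 = 465.0/γ_1.
Leg 2: γ = 1/√(1 − 0.8280²) = 1/√0.3144 = 1.783; τ_2 = 285.4/1.783 = 160.0 μs.
Total proper time: τ_1 + 160.0 = 388.5, so τ_1 = 388.5 − 160.0 = 228.5 μs.
γ_1 = 465.0/228.5 = 2.035; β = √(1 − 1/γ²) = √0.7586.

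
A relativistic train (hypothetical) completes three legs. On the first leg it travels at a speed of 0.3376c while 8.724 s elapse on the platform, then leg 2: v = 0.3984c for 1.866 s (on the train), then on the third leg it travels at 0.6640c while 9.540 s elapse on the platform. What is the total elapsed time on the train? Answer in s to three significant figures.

τ = 17.2 s

Leg 1: γ = 1/√(1 − 0.3376²) = 1/√0.8860 = 1.062; τ_1 = 8.724/1.062 = 8.212 s.
Leg 2: 1.866 s is already measured on the train.
Leg 3: γ = 1/√(1 − 0.6640²) = 1/√0.5591 = 1.337; τ_3 = 9.540/1.337 = 7.133 s.
Total: 8.212 + 1.866 + 7.133 s.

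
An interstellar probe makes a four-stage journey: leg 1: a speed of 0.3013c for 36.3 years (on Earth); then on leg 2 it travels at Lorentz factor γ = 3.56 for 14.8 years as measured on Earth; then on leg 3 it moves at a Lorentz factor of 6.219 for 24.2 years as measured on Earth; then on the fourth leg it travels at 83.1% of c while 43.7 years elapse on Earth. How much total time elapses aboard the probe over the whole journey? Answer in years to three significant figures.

τ = 67.0 years

Leg 1: γ = 1/√(1 − 0.3013²) = 1/√0.9092 = 1.049; τ_1 = 36.3/1.049 = 34.61 years.
Leg 2: γ = 3.56; τ_2 = 14.8/3.560 = 4.157 years.
Leg 3: γ = 6.219; τ_3 = 24.2/6.219 = 3.891 years.
Leg 4: β = 0.831; γ = 1/√(1 − 0.831²) = 1/√0.3094 = 1.798; τ_4 = 43.7/1.798 = 24.31 years.
Total: 34.61 + 4.157 + 3.891 + 24.31 years.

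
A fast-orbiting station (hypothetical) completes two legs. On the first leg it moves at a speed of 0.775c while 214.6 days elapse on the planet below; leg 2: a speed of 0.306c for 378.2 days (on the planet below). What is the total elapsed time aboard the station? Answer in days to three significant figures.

τ = 496 days

Leg 1: γ = 1/√(1 − 0.775²) = 1/√0.3994 = 1.582; τ_1 = 214.6/1.582 = 135.6 days.
Leg 2: γ = 1/√(1 − 0.306²) = 1/√0.9064 = 1.050; τ_2 = 378.2/1.050 = 360.1 days.
Total: 135.6 + 360.1 days.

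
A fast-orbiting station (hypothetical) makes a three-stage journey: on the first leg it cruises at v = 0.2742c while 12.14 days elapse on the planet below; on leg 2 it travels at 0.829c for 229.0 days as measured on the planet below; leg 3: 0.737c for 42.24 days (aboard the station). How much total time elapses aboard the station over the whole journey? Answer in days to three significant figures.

Leg 1: γ = 1/√(1 − 0.2742²) = 1/√0.9248 = 1.040; τ_1 = 12.14/1.040 = 11.67 days.
Leg 2: γ = 1/√(1 − 0.829²) = 1/√0.3128 = 1.788; τ_2 = 229.0/1.788 = 128.1 days.
Leg 3: 42.24 days is already measured aboard the station.
Total: 11.67 + 128.1 + 42.24 days.

τ = 182 days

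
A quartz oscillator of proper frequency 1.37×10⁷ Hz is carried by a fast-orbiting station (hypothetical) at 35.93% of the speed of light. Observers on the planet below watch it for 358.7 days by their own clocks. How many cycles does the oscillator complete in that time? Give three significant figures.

N = 3.96×10¹⁴

β = 0.3593; γ = 1/√(1 − 0.3593²) = 1/√0.8709 = 1.072
During 358.7 days of lab time, the oscillator's proper time advances by τ = Δt/γ = 358.7/1.072 = 334.7 days = 2.892×10⁷ s.
N = f × τ = 1.37×10⁷ × 2.892×10⁷ = 3.962×10¹⁴.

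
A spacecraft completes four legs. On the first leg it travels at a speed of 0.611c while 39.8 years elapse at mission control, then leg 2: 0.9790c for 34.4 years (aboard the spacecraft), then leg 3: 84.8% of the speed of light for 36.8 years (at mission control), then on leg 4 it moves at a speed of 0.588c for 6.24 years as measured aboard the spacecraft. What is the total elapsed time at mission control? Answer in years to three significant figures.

Leg 1: 39.8 years is already measured at mission control.
Leg 2: γ = 1/√(1 − 0.9790²) = 1/√0.04156 = 4.905; Δt_2 = 4.905 × 34.4 = 168.7 years.
Leg 3: 36.8 years is already measured at mission control.
Leg 4: γ = 1/√(1 − 0.588²) = 1/√0.6543 = 1.236; Δt_4 = 1.236 × 6.24 = 7.715 years.
Total: 39.80 + 168.7 + 36.80 + 7.715 years.

Δt = 253 years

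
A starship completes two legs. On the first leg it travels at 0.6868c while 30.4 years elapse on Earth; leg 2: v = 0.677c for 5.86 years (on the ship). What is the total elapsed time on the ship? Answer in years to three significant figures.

τ = 28.0 years

Leg 1: γ = 1/√(1 − 0.6868²) = 1/√0.5283 = 1.376; τ_1 = 30.4/1.376 = 22.10 years.
Leg 2: 5.86 years is already measured on the ship.
Total: 22.10 + 5.860 years.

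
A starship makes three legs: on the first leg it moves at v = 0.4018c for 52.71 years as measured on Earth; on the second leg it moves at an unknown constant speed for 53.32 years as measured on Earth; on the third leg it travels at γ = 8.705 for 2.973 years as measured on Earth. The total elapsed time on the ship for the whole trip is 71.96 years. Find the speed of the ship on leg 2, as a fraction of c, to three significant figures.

Leg 1: γ = 1/√(1 − 0.4018²) = 1/√0.8386 = 1.092; τ_1 = 52.71/1.092 = 48.27 years.
Leg 2: speed unknown; τ_2 = 53.32/γ_2.
Leg 3: γ = 8.705; τ_3 = 2.973/8.705 = 0.3415 years.
Total proper time: 48.27 + τ_2 + 0.3415 = 71.96, so τ_2 = 71.96 − 48.61 = 23.35 years.
γ_2 = 53.32/23.35 = 2.283; β = √(1 − 1/γ²) = √0.8082.

β = 0.899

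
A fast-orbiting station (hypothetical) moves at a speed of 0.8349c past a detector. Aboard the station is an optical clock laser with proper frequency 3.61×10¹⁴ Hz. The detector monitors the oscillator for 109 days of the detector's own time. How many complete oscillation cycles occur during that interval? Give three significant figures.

N = 1.87×10²¹

γ = 1/√(1 − 0.8349²) = 1/√0.3029 = 1.817
During 109 days of lab time, the oscillator's proper time advances by τ = Δt/γ = 109/1.817 = 59.99 days = 5.183×10⁶ s.
N = f × τ = 3.61×10¹⁴ × 5.183×10⁶ = 1.871×10²¹.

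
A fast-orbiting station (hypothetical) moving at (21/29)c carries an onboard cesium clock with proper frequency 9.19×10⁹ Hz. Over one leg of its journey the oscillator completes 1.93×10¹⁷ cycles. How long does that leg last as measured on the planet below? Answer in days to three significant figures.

γ = 1/√(1 − (21/29)²) = 29/20 = 1.450
Proper time for N cycles: τ = N/f = 1.93×10¹⁷/(9.19×10⁹) = 2.100×10⁷ s = 243.1 days.
Lab-frame duration Δt = γτ = 1.450 × 243.1 = 352.4 days.

Δt = 352 days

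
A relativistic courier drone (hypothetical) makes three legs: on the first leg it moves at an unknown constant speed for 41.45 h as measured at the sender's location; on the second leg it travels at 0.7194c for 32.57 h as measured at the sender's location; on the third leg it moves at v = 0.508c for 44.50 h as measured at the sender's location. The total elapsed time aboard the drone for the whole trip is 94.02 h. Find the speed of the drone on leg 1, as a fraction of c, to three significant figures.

Leg 1: speed unknown; τ_1 = 41.45/γ_1.
Leg 2: γ = 1/√(1 − 0.7194²) = 1/√0.4825 = 1.440; τ_2 = 32.57/1.440 = 22.62 h.
Leg 3: γ = 1/√(1 − 0.508²) = 1/√0.7419 = 1.161; τ_3 = 44.50/1.161 = 38.33 h.
Total proper time: τ_1 + 22.62 + 38.33 = 94.02, so τ_1 = 94.02 − 60.95 = 33.07 h.
γ_1 = 41.45/33.07 = 1.254; β = √(1 − 1/γ²) = √0.3636.

β = 0.603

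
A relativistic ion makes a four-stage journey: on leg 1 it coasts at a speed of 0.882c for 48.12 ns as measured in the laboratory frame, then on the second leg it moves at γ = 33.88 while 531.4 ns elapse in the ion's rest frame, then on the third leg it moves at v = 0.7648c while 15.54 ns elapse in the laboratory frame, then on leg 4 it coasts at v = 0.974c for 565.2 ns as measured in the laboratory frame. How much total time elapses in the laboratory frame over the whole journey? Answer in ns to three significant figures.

Δt = 1.86×10⁴ ns

Leg 1: 48.12 ns is already measured in the laboratory frame.
Leg 2: γ = 33.88; Δt_2 = 33.88 × 531.4 = 1.800×10⁴ ns.
Leg 3: 15.54 ns is already measured in the laboratory frame.
Leg 4: 565.2 ns is already measured in the laboratory frame.
Total: 48.12 + 1.800×10⁴ + 15.54 + 565.2 ns.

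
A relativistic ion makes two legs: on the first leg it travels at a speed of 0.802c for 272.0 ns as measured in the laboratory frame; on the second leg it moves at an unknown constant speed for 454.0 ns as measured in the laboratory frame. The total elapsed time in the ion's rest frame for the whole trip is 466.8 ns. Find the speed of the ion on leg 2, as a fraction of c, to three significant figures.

Leg 1: γ = 1/√(1 − 0.802²) = 1/√0.3568 = 1.674; τ_1 = 272.0/1.674 = 162.5 ns.
Leg 2: speed unknown; τ_2 = 454.0/γ_2.
Total proper time: 162.5 + τ_2 = 466.8, so τ_2 = 466.8 − 162.5 = 304.3 ns.
γ_2 = 454.0/304.3 = 1.492; β = √(1 − 1/γ²) = √0.5507.

β = 0.742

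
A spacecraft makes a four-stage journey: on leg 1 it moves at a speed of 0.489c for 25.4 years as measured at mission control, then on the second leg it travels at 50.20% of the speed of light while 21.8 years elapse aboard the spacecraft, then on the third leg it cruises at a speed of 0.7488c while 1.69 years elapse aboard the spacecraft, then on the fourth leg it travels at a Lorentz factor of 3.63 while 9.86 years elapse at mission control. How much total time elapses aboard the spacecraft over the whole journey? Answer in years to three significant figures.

Leg 1: γ = 1/√(1 − 0.489²) = 1/√0.7609 = 1.146; τ_1 = 25.4/1.146 = 22.16 years.
Leg 2: 21.8 years is already measured aboard the spacecraft.
Leg 3: 1.69 years is already measured aboard the spacecraft.
Leg 4: γ = 3.63; τ_4 = 9.86/3.630 = 2.716 years.
Total: 22.16 + 21.80 + 1.690 + 2.716 years.

τ = 48.4 years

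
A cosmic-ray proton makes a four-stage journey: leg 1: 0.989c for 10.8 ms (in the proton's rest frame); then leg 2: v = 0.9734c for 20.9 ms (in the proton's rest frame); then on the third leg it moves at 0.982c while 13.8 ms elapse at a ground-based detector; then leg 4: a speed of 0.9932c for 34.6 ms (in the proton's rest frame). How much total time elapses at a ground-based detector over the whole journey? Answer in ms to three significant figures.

Δt = 475 ms

Leg 1: γ = 1/√(1 − 0.989²) = 1/√0.02188 = 6.761; Δt_1 = 6.761 × 10.8 = 73.01 ms.
Leg 2: γ = 1/√(1 − 0.9734²) = 1/√0.05249 = 4.365; Δt_2 = 4.365 × 20.9 = 91.22 ms.
Leg 3: 13.8 ms is already measured at a ground-based detector.
Leg 4: γ = 1/√(1 − 0.9932²) = 1/√0.01355 = 8.590; Δt_4 = 8.590 × 34.6 = 297.2 ms.
Total: 73.01 + 91.22 + 13.80 + 297.2 ms.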